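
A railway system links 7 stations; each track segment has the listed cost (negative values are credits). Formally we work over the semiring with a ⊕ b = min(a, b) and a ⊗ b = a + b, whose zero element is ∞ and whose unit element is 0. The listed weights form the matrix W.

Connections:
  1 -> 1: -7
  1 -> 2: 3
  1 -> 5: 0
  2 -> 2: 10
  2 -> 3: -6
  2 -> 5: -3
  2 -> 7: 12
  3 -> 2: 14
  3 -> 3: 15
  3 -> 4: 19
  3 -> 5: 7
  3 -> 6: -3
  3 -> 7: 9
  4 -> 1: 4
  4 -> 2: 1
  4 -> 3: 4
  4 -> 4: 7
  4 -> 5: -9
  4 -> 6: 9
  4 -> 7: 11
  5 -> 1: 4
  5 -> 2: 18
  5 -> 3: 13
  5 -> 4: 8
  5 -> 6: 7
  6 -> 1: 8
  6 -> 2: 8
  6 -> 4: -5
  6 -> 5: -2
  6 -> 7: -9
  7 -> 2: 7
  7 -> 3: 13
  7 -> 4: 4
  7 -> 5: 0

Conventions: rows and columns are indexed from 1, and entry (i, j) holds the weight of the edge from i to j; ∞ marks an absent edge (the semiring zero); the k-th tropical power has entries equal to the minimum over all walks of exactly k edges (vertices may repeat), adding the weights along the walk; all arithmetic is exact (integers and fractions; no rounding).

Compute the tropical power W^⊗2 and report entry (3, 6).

W^⊗2:
  [-14, -4, -3, 8, -7, 7, 15]
  [1, 8, 4, 5, 1, -9, 3]
  [5, 5, 8, -8, -5, 12, -12]
  [-5, 7, -5, -1, -2, -2, 0]
  [-3, 7, 12, 2, -1, 10, -2]
  [-1, -4, -1, -5, -14, 4, 6]
  [4, 5, 1, 8, -5, 7, 15]
Key observation: the optimum is the walk 3->3->6, with weight 15 + (-3) = 12.
Optimal value attained by: walk 3->3->6.
Answer: (W^⊗2)[3][6] = 12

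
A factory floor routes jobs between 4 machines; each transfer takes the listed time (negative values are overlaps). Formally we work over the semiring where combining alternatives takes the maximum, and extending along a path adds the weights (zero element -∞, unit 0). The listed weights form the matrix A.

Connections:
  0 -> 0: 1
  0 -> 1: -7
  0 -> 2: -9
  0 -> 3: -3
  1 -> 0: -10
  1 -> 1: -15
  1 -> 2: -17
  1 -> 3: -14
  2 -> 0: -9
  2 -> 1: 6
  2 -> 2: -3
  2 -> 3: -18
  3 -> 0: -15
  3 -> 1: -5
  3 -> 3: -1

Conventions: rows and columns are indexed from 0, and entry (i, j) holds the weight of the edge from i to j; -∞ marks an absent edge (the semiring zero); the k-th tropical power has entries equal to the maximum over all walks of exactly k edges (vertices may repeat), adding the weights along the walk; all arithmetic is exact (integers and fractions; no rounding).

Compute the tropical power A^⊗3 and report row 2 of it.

A^⊗2:
  [2, -3, -8, -2]
  [-9, -11, -19, -13]
  [-4, 3, -6, -8]
  [-14, -6, -22, -2]
A^⊗3:
  [3, -2, -7, -1]
  [-8, -13, -18, -12]
  [-3, 0, -9, -7]
  [-13, -7, -23, -3]
Answer: row 2 of A^⊗3 = [-3, 0, -9, -7]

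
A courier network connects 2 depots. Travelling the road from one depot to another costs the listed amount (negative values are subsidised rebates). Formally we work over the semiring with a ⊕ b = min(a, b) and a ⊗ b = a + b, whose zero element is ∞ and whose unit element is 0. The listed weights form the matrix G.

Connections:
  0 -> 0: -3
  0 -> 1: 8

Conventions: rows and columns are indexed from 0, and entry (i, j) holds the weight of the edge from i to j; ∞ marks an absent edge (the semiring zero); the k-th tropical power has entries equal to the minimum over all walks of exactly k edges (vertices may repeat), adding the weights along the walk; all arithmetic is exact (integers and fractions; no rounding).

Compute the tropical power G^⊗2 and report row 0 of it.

G^⊗2:
  [-6, 5]
  [∞, ∞]
Answer: row 0 of G^⊗2 = [-6, 5]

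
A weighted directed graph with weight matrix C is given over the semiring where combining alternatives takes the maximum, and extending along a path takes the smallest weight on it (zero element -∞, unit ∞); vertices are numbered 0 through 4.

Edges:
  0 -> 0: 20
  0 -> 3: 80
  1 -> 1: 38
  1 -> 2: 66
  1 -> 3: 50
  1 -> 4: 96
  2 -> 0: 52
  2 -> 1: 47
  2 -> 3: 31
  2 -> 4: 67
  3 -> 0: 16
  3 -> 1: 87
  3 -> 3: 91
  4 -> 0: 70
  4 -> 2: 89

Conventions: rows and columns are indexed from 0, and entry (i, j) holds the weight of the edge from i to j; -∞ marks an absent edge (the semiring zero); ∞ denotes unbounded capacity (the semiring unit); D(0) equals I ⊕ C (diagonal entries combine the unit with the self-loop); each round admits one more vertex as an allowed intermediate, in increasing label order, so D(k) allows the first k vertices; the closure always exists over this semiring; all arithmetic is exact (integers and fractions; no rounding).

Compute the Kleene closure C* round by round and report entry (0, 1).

D(0):
  [∞, -∞, -∞, 80, -∞]
  [-∞, ∞, 66, 50, 96]
  [52, 47, ∞, 31, 67]
  [16, 87, -∞, ∞, -∞]
  [70, -∞, 89, -∞, ∞]
D(1):
  [∞, -∞, -∞, 80, -∞]
  [-∞, ∞, 66, 50, 96]
  [52, 47, ∞, 52, 67]
  [16, 87, -∞, ∞, -∞]
  [70, -∞, 89, 70, ∞]
D(2):
  [∞, -∞, -∞, 80, -∞]
  [-∞, ∞, 66, 50, 96]
  [52, 47, ∞, 52, 67]
  [16, 87, 66, ∞, 87]
  [70, -∞, 89, 70, ∞]
D(3):
  [∞, -∞, -∞, 80, -∞]
  [52, ∞, 66, 52, 96]
  [52, 47, ∞, 52, 67]
  [52, 87, 66, ∞, 87]
  [70, 47, 89, 70, ∞]
D(4):
  [∞, 80, 66, 80, 80]
  [52, ∞, 66, 52, 96]
  [52, 52, ∞, 52, 67]
  [52, 87, 66, ∞, 87]
  [70, 70, 89, 70, ∞]
D(5):
  [∞, 80, 80, 80, 80]
  [70, ∞, 89, 70, 96]
  [67, 67, ∞, 67, 67]
  [70, 87, 87, ∞, 87]
  [70, 70, 89, 70, ∞]
Answer: C*[0][1] = 80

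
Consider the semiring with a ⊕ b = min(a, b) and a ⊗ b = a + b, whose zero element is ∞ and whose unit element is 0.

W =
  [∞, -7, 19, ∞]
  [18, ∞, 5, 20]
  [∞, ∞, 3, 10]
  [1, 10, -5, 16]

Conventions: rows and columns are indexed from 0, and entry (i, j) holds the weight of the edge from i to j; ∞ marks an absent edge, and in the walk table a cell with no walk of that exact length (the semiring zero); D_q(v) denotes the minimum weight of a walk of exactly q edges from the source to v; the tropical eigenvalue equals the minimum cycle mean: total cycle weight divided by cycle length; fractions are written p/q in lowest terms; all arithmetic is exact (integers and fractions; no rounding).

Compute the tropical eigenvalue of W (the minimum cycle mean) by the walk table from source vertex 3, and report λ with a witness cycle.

q=0: [∞, ∞, ∞, 0]
q=1: [1, 10, -5, 16]
q=2: [17, -6, -2, 5]
q=3: [6, 10, -1, 8]
q=4: [9, -1, 2, 9]
Optimal cycle mean attained by: cycle 0->1->2->3->0, total (-7) + 5 + 10 + 1, length 4.
Answer: λ = 9/4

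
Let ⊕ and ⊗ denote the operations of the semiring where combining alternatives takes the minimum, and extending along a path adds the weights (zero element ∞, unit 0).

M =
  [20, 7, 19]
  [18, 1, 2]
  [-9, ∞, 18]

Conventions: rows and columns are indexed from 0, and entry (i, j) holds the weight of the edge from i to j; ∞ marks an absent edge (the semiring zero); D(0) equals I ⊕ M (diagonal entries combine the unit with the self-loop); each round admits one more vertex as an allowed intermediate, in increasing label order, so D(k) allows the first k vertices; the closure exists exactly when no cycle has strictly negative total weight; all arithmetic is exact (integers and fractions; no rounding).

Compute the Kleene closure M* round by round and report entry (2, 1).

D(0):
  [0, 7, 19]
  [18, 0, 2]
  [-9, ∞, 0]
D(1):
  [0, 7, 19]
  [18, 0, 2]
  [-9, -2, 0]
D(2):
  [0, 7, 9]
  [18, 0, 2]
  [-9, -2, 0]
D(3):
  [0, 7, 9]
  [-7, 0, 2]
  [-9, -2, 0]
Answer: M*[2][1] = -2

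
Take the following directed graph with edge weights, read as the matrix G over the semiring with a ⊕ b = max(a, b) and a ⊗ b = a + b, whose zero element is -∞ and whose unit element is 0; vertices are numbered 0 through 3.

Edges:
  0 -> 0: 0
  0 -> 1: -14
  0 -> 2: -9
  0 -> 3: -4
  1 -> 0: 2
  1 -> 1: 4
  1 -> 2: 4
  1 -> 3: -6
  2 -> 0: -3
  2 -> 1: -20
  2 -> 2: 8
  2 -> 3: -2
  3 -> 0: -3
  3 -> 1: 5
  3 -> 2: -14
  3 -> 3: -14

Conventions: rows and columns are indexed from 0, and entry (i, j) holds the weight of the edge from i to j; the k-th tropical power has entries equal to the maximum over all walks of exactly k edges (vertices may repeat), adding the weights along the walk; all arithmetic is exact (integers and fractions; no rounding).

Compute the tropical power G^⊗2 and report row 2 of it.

G^⊗2:
  [0, 1, -1, -4]
  [6, 8, 12, 2]
  [5, 3, 16, 6]
  [7, 9, 9, -1]
Answer: row 2 of G^⊗2 = [5, 3, 16, 6]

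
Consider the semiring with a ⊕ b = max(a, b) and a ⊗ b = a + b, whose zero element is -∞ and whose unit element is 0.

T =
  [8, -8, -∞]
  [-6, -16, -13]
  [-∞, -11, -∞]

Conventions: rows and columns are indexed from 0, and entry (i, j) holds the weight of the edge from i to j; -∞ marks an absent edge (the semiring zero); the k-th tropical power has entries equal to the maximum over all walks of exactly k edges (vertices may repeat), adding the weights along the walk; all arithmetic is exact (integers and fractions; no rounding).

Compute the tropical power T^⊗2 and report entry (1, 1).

T^⊗2:
  [16, 0, -21]
  [2, -14, -29]
  [-17, -27, -24]
Key observation: the optimum is the walk 1->0->1, with weight (-6) + (-8) = -14.
Optimal value attained by: walk 1->0->1.
Answer: (T^⊗2)[1][1] = -14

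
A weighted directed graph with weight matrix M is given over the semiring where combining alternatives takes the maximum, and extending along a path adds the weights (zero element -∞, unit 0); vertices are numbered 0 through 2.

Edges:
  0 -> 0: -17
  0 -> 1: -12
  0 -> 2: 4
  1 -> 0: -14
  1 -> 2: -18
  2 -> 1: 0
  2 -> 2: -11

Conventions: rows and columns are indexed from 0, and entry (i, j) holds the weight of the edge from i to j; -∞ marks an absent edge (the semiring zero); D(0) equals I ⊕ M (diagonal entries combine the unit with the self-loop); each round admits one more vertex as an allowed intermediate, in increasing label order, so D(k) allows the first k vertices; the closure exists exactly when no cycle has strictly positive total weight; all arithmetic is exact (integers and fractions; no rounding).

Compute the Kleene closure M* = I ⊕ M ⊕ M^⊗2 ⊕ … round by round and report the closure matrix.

D(0):
  [0, -12, 4]
  [-14, 0, -18]
  [-∞, 0, 0]
D(1):
  [0, -12, 4]
  [-14, 0, -10]
  [-∞, 0, 0]
D(2):
  [0, -12, 4]
  [-14, 0, -10]
  [-14, 0, 0]
D(3):
  [0, 4, 4]
  [-14, 0, -10]
  [-14, 0, 0]
Answer: M* = [[0, 4, 4], [-14, 0, -10], [-14, 0, 0]]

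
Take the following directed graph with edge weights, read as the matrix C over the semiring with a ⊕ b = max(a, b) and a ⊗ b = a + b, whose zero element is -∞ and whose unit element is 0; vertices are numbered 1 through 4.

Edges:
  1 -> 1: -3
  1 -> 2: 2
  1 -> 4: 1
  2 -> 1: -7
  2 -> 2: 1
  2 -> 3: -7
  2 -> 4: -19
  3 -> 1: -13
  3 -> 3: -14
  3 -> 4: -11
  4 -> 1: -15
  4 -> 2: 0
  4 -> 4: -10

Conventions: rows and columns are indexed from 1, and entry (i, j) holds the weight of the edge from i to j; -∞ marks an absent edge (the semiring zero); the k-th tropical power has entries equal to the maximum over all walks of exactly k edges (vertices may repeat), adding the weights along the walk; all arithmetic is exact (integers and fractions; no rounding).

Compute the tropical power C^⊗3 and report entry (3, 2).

C^⊗2:
  [-5, 3, -5, -2]
  [-6, 2, -6, -6]
  [-16, -11, -28, -12]
  [-7, 1, -7, -14]
C^⊗3:
  [-4, 4, -4, -4]
  [-5, 3, -5, -5]
  [-18, -10, -18, -15]
  [-6, 2, -6, -6]
Key observation: the optimum is the walk 3->1->2->2, with weight (-13) + 2 + 1 = -10.
Optimal value attained by: walk 3->1->2->2.
Answer: (C^⊗3)[3][2] = -10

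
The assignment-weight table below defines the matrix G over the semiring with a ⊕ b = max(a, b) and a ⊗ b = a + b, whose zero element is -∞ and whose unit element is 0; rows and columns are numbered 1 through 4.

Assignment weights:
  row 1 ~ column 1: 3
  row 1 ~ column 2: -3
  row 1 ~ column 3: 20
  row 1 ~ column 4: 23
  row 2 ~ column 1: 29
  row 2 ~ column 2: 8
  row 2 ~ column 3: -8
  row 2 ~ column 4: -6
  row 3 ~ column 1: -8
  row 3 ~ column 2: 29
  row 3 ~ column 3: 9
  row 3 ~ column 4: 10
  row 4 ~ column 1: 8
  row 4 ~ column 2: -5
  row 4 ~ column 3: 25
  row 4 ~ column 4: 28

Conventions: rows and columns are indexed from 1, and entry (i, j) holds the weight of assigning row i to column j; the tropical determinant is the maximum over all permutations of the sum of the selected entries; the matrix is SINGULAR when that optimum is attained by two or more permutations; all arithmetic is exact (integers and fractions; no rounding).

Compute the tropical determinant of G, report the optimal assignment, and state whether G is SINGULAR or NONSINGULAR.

σ = (1, 2, 3, 4): 3 + 8 + 9 + 28 = 48
σ = (1, 2, 4, 3): 3 + 8 + 10 + 25 = 46
σ = (1, 3, 2, 4): 3 + (-8) + 29 + 28 = 52
σ = (1, 3, 4, 2): 3 + (-8) + 10 + (-5) = 0
σ = (1, 4, 2, 3): 3 + (-6) + 29 + 25 = 51
σ = (1, 4, 3, 2): 3 + (-6) + 9 + (-5) = 1
σ = (2, 1, 3, 4): (-3) + 29 + 9 + 28 = 63
σ = (2, 1, 4, 3): (-3) + 29 + 10 + 25 = 61
σ = (2, 3, 1, 4): (-3) + (-8) + (-8) + 28 = 9
σ = (2, 3, 4, 1): (-3) + (-8) + 10 + 8 = 7
σ = (2, 4, 1, 3): (-3) + (-6) + (-8) + 25 = 8
σ = (2, 4, 3, 1): (-3) + (-6) + 9 + 8 = 8
σ = (3, 1, 2, 4): 20 + 29 + 29 + 28 = 106
σ = (3, 1, 4, 2): 20 + 29 + 10 + (-5) = 54
σ = (3, 2, 1, 4): 20 + 8 + (-8) + 28 = 48
σ = (3, 2, 4, 1): 20 + 8 + 10 + 8 = 46
σ = (3, 4, 1, 2): 20 + (-6) + (-8) + (-5) = 1
σ = (3, 4, 2, 1): 20 + (-6) + 29 + 8 = 51
σ = (4, 1, 2, 3): 23 + 29 + 29 + 25 = 106
σ = (4, 1, 3, 2): 23 + 29 + 9 + (-5) = 56
σ = (4, 2, 1, 3): 23 + 8 + (-8) + 25 = 48
σ = (4, 2, 3, 1): 23 + 8 + 9 + 8 = 48
σ = (4, 3, 1, 2): 23 + (-8) + (-8) + (-5) = 2
σ = (4, 3, 2, 1): 23 + (-8) + 29 + 8 = 52
Optimal value attained by: σ = (3, 1, 2, 4).
Answer: det⊕(G) = 106; verdict: SINGULAR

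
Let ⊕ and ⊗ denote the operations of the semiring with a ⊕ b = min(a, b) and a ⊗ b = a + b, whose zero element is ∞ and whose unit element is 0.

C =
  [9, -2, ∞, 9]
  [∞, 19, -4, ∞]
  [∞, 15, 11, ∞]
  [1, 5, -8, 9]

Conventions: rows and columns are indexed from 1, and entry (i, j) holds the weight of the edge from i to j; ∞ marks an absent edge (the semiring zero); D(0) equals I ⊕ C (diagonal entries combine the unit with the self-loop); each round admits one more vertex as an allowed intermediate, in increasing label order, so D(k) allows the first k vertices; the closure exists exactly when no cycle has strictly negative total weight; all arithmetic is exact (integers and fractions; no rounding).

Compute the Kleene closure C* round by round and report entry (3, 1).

D(0):
  [0, -2, ∞, 9]
  [∞, 0, -4, ∞]
  [∞, 15, 0, ∞]
  [1, 5, -8, 0]
D(1):
  [0, -2, ∞, 9]
  [∞, 0, -4, ∞]
  [∞, 15, 0, ∞]
  [1, -1, -8, 0]
D(2):
  [0, -2, -6, 9]
  [∞, 0, -4, ∞]
  [∞, 15, 0, ∞]
  [1, -1, -8, 0]
D(3):
  [0, -2, -6, 9]
  [∞, 0, -4, ∞]
  [∞, 15, 0, ∞]
  [1, -1, -8, 0]
D(4):
  [0, -2, -6, 9]
  [∞, 0, -4, ∞]
  [∞, 15, 0, ∞]
  [1, -1, -8, 0]
Answer: C*[3][1] = ∞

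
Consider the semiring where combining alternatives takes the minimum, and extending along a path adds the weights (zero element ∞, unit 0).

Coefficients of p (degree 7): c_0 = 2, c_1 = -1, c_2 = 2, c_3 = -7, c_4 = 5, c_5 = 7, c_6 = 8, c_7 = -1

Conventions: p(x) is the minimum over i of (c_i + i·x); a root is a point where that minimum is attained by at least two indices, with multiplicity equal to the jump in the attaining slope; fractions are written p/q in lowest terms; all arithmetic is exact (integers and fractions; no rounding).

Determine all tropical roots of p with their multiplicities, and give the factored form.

hull edge (i=0, c=2) to (i=3, c=-7): slope -3, span 3
hull edge (i=3, c=-7) to (i=7, c=-1): slope 3/2, span 4
Factored form: p(x) = -1 ⊗ (x ⊕ (-3/2)) ⊗ (x ⊕ (-3/2)) ⊗ (x ⊕ (-3/2)) ⊗ (x ⊕ (-3/2)) ⊗ (x ⊕ 3) ⊗ (x ⊕ 3) ⊗ (x ⊕ 3)
Answer: roots = -3/2 (mult 4), 3 (mult 3)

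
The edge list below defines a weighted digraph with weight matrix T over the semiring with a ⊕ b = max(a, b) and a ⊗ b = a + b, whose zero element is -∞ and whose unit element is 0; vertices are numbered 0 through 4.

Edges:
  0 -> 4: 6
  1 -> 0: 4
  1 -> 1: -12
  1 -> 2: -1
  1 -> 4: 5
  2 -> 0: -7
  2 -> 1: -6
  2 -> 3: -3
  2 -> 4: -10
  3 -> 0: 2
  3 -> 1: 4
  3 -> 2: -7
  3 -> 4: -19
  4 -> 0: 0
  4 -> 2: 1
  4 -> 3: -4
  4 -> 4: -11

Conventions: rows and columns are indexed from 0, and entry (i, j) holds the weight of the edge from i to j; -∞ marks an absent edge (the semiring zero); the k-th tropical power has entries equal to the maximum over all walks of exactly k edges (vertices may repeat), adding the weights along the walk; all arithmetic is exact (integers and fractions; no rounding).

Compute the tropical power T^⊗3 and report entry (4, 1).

T^⊗2:
  [6, -∞, 7, 2, -5]
  [5, -7, 6, 1, 10]
  [-1, 1, -7, -14, -1]
  [8, -8, 3, -10, 9]
  [-2, 0, -10, -2, 6]
T^⊗3:
  [4, 6, -4, 4, 12]
  [10, 5, 11, 6, 11]
  [5, -10, 0, -5, 6]
  [9, -3, 10, 5, 14]
  [6, 2, 7, 2, 5]
Key observation: the optimum is the walk 4->2->3->1, with weight 1 + (-3) + 4 = 2.
Optimal value attained by: walk 4->2->3->1.
Answer: (T^⊗3)[4][1] = 2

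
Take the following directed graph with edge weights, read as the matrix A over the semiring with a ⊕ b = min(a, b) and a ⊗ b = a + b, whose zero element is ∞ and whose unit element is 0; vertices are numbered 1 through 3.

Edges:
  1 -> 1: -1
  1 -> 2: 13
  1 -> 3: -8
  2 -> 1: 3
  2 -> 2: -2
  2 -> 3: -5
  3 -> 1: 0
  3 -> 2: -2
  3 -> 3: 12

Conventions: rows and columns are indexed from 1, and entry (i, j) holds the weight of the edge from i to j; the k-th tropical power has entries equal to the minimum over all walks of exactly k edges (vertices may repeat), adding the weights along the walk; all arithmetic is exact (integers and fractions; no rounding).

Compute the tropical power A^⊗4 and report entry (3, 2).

A^⊗2:
  [-8, -10, -9]
  [-5, -7, -7]
  [-1, -4, -8]
A^⊗3:
  [-9, -12, -16]
  [-7, -9, -13]
  [-8, -10, -9]
A^⊗4:
  [-16, -18, -17]
  [-13, -15, -15]
  [-9, -12, -16]
Key observation: the optimum is the walk 3->1->3->2->2, with weight 0 + (-8) + (-2) + (-2) = -12.
Optimal value attained by: walk 3->1->3->2->2.
Answer: (A^⊗4)[3][2] = -12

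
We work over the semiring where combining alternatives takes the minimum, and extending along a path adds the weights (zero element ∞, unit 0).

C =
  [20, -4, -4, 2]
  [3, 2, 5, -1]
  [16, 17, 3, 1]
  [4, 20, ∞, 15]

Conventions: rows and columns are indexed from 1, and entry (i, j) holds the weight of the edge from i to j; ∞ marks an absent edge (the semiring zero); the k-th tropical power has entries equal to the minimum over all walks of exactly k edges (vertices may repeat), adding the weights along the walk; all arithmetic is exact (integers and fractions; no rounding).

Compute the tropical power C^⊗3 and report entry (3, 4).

C^⊗2:
  [-1, -2, -1, -5]
  [3, -1, -1, 1]
  [5, 12, 6, 4]
  [19, 0, 0, 6]
C^⊗3:
  [-1, -5, -5, -3]
  [2, -1, -1, -2]
  [8, 1, 1, 7]
  [3, 2, 3, -1]
Key observation: the optimum is the walk 3->3->3->4, with weight 3 + 3 + 1 = 7.
Optimal value attained by: walk 3->3->3->4.
Answer: (C^⊗3)[3][4] = 7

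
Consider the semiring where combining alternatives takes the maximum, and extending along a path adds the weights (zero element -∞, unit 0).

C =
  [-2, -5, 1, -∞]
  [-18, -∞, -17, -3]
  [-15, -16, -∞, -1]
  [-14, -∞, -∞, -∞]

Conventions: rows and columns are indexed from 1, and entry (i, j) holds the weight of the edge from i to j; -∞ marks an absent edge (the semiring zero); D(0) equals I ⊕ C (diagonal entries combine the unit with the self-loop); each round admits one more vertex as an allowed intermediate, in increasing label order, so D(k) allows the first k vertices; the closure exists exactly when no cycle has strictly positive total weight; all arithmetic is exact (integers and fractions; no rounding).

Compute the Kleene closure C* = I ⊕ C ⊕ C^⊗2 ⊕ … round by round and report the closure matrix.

D(0):
  [0, -5, 1, -∞]
  [-18, 0, -17, -3]
  [-15, -16, 0, -1]
  [-14, -∞, -∞, 0]
D(1):
  [0, -5, 1, -∞]
  [-18, 0, -17, -3]
  [-15, -16, 0, -1]
  [-14, -19, -13, 0]
D(2):
  [0, -5, 1, -8]
  [-18, 0, -17, -3]
  [-15, -16, 0, -1]
  [-14, -19, -13, 0]
D(3):
  [0, -5, 1, 0]
  [-18, 0, -17, -3]
  [-15, -16, 0, -1]
  [-14, -19, -13, 0]
D(4):
  [0, -5, 1, 0]
  [-17, 0, -16, -3]
  [-15, -16, 0, -1]
  [-14, -19, -13, 0]
Answer: C* = [[0, -5, 1, 0], [-17, 0, -16, -3], [-15, -16, 0, -1], [-14, -19, -13, 0]]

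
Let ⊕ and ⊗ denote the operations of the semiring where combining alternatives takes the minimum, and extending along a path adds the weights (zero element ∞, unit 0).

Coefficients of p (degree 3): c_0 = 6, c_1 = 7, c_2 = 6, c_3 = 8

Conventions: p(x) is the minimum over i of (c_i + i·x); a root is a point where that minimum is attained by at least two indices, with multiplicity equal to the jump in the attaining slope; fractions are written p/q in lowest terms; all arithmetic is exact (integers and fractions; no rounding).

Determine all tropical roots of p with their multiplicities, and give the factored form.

hull edge (i=0, c=6) to (i=2, c=6): slope 0, span 2
hull edge (i=2, c=6) to (i=3, c=8): slope 2, span 1
Factored form: p(x) = 8 ⊗ (x ⊕ (-2)) ⊗ (x ⊕ 0) ⊗ (x ⊕ 0)
Answer: roots = -2 (mult 1), 0 (mult 2)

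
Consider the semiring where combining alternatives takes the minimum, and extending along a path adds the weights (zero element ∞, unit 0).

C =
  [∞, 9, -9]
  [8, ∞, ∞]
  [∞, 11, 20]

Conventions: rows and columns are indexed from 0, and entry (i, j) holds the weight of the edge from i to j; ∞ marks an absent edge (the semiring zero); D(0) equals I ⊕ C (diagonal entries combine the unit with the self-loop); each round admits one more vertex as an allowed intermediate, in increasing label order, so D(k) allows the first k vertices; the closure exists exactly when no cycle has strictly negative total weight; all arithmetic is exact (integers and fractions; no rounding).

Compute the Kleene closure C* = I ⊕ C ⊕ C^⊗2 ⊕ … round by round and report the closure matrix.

D(0):
  [0, 9, -9]
  [8, 0, ∞]
  [∞, 11, 0]
D(1):
  [0, 9, -9]
  [8, 0, -1]
  [∞, 11, 0]
D(2):
  [0, 9, -9]
  [8, 0, -1]
  [19, 11, 0]
D(3):
  [0, 2, -9]
  [8, 0, -1]
  [19, 11, 0]
Answer: C* = [[0, 2, -9], [8, 0, -1], [19, 11, 0]]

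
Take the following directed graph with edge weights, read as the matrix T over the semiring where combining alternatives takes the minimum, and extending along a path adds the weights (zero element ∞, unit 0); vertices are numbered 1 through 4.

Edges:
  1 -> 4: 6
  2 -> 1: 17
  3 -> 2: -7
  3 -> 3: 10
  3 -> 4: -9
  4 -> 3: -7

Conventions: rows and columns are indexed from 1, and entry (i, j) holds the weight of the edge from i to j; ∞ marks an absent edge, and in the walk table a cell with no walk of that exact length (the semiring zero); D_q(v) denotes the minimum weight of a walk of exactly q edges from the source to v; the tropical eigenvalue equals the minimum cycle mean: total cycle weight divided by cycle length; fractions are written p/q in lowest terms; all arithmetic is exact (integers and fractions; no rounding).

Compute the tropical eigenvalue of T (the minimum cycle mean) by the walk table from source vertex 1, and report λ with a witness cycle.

q=0: [0, ∞, ∞, ∞]
q=1: [∞, ∞, ∞, 6]
q=2: [∞, ∞, -1, ∞]
q=3: [∞, -8, 9, -10]
q=4: [9, 2, -17, 0]
Optimal cycle mean attained by: cycle 3->4->3, total (-9) + (-7), length 2.
Answer: λ = -8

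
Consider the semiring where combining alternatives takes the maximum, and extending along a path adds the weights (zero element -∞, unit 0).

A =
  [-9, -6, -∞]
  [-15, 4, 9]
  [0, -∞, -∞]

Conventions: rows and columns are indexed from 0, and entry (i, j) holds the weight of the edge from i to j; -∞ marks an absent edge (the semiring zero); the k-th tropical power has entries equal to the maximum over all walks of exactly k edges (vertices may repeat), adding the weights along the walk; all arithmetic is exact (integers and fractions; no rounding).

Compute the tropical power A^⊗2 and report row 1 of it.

A^⊗2:
  [-18, -2, 3]
  [9, 8, 13]
  [-9, -6, -∞]
Answer: row 1 of A^⊗2 = [9, 8, 13]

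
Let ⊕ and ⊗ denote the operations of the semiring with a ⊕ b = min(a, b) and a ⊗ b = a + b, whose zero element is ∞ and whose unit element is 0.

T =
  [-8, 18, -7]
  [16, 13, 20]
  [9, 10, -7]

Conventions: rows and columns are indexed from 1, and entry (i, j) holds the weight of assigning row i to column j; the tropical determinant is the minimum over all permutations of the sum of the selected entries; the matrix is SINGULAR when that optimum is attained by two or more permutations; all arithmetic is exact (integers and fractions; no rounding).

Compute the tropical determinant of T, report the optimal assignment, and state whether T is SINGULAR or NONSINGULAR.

σ = (1, 2, 3): (-8) + 13 + (-7) = -2
σ = (1, 3, 2): (-8) + 20 + 10 = 22
σ = (2, 1, 3): 18 + 16 + (-7) = 27
σ = (2, 3, 1): 18 + 20 + 9 = 47
σ = (3, 1, 2): (-7) + 16 + 10 = 19
σ = (3, 2, 1): (-7) + 13 + 9 = 15
Optimal value attained by: σ = (1, 2, 3).
Answer: det⊕(T) = -2; verdict: NONSINGULAR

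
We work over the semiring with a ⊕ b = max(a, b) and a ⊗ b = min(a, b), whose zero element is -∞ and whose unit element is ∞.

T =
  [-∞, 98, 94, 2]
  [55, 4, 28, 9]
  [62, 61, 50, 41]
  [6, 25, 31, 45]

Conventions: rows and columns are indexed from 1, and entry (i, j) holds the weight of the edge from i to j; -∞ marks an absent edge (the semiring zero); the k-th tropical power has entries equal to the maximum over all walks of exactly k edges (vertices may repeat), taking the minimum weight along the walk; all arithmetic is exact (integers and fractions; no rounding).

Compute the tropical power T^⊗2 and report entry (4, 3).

T^⊗2:
  [62, 61, 50, 41]
  [28, 55, 55, 28]
  [55, 62, 62, 41]
  [31, 31, 31, 45]
Key observation: the optimum is the walk 4->3->3, with weight 31 min 50 = 31.
Optimal value attained by: walk 4->3->3.
Answer: (T^⊗2)[4][3] = 31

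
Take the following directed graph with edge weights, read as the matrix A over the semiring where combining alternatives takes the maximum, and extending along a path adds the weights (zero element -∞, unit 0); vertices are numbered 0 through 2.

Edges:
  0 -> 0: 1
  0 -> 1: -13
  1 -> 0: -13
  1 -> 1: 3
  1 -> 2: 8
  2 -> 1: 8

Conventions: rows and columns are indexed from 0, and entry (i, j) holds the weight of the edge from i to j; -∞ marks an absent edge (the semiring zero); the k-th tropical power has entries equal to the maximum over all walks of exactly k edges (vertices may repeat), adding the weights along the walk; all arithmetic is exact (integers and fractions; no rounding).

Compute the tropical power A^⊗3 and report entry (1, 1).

A^⊗2:
  [2, -10, -5]
  [-10, 16, 11]
  [-5, 11, 16]
A^⊗3:
  [3, 3, -2]
  [3, 19, 24]
  [-2, 24, 19]
Key observation: the optimum is the walk 1->1->2->1, with weight 3 + 8 + 8 = 19.
Optimal value attained by: walk 1->1->2->1.
Answer: (A^⊗3)[1][1] = 19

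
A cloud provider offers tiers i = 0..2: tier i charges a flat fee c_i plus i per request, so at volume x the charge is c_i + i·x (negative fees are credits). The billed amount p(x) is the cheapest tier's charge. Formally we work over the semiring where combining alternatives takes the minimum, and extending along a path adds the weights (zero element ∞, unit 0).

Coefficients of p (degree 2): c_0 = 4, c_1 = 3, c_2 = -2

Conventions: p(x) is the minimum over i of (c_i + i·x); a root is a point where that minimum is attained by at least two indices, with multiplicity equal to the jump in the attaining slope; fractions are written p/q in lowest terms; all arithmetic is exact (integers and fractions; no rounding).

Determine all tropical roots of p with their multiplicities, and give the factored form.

hull edge (i=0, c=4) to (i=2, c=-2): slope -3, span 2
Factored form: p(x) = -2 ⊗ (x ⊕ 3) ⊗ (x ⊕ 3)
Answer: roots = 3 (mult 2)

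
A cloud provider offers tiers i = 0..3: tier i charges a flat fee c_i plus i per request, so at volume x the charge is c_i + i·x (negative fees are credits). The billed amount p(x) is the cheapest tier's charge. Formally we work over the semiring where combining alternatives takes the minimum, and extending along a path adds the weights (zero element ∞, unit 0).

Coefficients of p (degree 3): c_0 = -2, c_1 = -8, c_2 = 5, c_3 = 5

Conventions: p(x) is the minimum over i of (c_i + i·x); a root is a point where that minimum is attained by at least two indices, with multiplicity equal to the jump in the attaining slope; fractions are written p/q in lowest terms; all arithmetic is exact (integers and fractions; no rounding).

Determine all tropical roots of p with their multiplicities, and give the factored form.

hull edge (i=0, c=-2) to (i=1, c=-8): slope -6, span 1
hull edge (i=1, c=-8) to (i=3, c=5): slope 13/2, span 2
Factored form: p(x) = 5 ⊗ (x ⊕ (-13/2)) ⊗ (x ⊕ (-13/2)) ⊗ (x ⊕ 6)
Answer: roots = -13/2 (mult 2), 6 (mult 1)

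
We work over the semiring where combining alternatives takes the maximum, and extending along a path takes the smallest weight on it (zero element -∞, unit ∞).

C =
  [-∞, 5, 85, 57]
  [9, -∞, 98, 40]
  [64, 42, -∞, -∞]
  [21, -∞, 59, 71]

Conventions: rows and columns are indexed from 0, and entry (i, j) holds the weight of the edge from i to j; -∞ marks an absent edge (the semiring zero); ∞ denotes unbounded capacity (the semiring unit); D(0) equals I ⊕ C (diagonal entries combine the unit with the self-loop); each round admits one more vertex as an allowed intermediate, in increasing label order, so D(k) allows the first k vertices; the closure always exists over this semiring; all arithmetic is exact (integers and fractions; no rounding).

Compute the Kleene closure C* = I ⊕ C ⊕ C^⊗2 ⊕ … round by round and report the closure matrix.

D(0):
  [∞, 5, 85, 57]
  [9, ∞, 98, 40]
  [64, 42, ∞, -∞]
  [21, -∞, 59, ∞]
D(1):
  [∞, 5, 85, 57]
  [9, ∞, 98, 40]
  [64, 42, ∞, 57]
  [21, 5, 59, ∞]
D(2):
  [∞, 5, 85, 57]
  [9, ∞, 98, 40]
  [64, 42, ∞, 57]
  [21, 5, 59, ∞]
D(3):
  [∞, 42, 85, 57]
  [64, ∞, 98, 57]
  [64, 42, ∞, 57]
  [59, 42, 59, ∞]
D(4):
  [∞, 42, 85, 57]
  [64, ∞, 98, 57]
  [64, 42, ∞, 57]
  [59, 42, 59, ∞]
Answer: C* = [[∞, 42, 85, 57], [64, ∞, 98, 57], [64, 42, ∞, 57], [59, 42, 59, ∞]]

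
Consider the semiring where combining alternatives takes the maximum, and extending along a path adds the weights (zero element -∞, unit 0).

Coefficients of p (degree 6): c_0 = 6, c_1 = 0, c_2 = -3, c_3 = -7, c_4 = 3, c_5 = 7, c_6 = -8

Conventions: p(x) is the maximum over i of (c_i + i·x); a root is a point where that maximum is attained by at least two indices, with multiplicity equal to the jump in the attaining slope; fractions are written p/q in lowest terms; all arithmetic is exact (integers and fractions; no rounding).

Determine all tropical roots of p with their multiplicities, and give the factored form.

hull edge (i=0, c=6) to (i=5, c=7): slope 1/5, span 5
hull edge (i=5, c=7) to (i=6, c=-8): slope -15, span 1
Factored form: p(x) = -8 ⊗ (x ⊕ (-1/5)) ⊗ (x ⊕ (-1/5)) ⊗ (x ⊕ (-1/5)) ⊗ (x ⊕ (-1/5)) ⊗ (x ⊕ (-1/5)) ⊗ (x ⊕ 15)
Answer: roots = -1/5 (mult 5), 15 (mult 1)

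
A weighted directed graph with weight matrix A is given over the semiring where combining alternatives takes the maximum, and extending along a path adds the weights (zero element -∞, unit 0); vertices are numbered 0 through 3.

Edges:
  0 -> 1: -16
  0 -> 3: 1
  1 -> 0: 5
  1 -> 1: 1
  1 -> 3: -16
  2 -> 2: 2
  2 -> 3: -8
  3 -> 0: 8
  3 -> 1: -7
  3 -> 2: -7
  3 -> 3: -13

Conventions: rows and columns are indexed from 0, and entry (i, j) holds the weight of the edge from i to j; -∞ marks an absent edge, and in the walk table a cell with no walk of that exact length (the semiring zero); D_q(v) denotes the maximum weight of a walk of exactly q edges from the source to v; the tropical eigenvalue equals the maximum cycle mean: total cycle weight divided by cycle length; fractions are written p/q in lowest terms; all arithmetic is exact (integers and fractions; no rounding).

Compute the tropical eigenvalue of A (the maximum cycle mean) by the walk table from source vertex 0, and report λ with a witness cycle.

q=0: [0, -∞, -∞, -∞]
q=1: [-∞, -16, -∞, 1]
q=2: [9, -6, -6, -12]
q=3: [-1, -5, -4, 10]
q=4: [18, 3, 3, 0]
Optimal cycle mean attained by: cycle 0->3->0, total 1 + 8, length 2.
Answer: λ = 9/2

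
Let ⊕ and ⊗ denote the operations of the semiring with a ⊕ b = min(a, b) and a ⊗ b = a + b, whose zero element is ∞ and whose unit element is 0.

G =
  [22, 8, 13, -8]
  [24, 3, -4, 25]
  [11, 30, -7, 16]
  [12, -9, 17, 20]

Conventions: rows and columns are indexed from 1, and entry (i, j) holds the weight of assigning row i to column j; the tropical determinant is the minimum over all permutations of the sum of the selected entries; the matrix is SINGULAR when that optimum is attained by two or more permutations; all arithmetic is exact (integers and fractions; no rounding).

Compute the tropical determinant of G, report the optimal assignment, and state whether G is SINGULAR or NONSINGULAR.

σ = (1, 2, 3, 4): 22 + 3 + (-7) + 20 = 38
σ = (1, 2, 4, 3): 22 + 3 + 16 + 17 = 58
σ = (1, 3, 2, 4): 22 + (-4) + 30 + 20 = 68
σ = (1, 3, 4, 2): 22 + (-4) + 16 + (-9) = 25
σ = (1, 4, 2, 3): 22 + 25 + 30 + 17 = 94
σ = (1, 4, 3, 2): 22 + 25 + (-7) + (-9) = 31
σ = (2, 1, 3, 4): 8 + 24 + (-7) + 20 = 45
σ = (2, 1, 4, 3): 8 + 24 + 16 + 17 = 65
σ = (2, 3, 1, 4): 8 + (-4) + 11 + 20 = 35
σ = (2, 3, 4, 1): 8 + (-4) + 16 + 12 = 32
σ = (2, 4, 1, 3): 8 + 25 + 11 + 17 = 61
σ = (2, 4, 3, 1): 8 + 25 + (-7) + 12 = 38
σ = (3, 1, 2, 4): 13 + 24 + 30 + 20 = 87
σ = (3, 1, 4, 2): 13 + 24 + 16 + (-9) = 44
σ = (3, 2, 1, 4): 13 + 3 + 11 + 20 = 47
σ = (3, 2, 4, 1): 13 + 3 + 16 + 12 = 44
σ = (3, 4, 1, 2): 13 + 25 + 11 + (-9) = 40
σ = (3, 4, 2, 1): 13 + 25 + 30 + 12 = 80
σ = (4, 1, 2, 3): (-8) + 24 + 30 + 17 = 63
σ = (4, 1, 3, 2): (-8) + 24 + (-7) + (-9) = 0
σ = (4, 2, 1, 3): (-8) + 3 + 11 + 17 = 23
σ = (4, 2, 3, 1): (-8) + 3 + (-7) + 12 = 0
σ = (4, 3, 1, 2): (-8) + (-4) + 11 + (-9) = -10
σ = (4, 3, 2, 1): (-8) + (-4) + 30 + 12 = 30
Optimal value attained by: σ = (4, 3, 1, 2).
Answer: det⊕(G) = -10; verdict: NONSINGULAR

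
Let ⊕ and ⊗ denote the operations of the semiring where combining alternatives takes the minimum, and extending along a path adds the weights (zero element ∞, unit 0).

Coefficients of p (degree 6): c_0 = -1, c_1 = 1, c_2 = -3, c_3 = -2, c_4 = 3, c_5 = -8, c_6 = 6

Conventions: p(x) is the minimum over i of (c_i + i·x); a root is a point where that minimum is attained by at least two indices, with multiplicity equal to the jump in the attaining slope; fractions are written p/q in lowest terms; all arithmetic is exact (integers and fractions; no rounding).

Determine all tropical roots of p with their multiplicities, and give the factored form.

hull edge (i=0, c=-1) to (i=5, c=-8): slope -7/5, span 5
hull edge (i=5, c=-8) to (i=6, c=6): slope 14, span 1
Factored form: p(x) = 6 ⊗ (x ⊕ (-14)) ⊗ (x ⊕ 7/5) ⊗ (x ⊕ 7/5) ⊗ (x ⊕ 7/5) ⊗ (x ⊕ 7/5) ⊗ (x ⊕ 7/5)
Answer: roots = -14 (mult 1), 7/5 (mult 5)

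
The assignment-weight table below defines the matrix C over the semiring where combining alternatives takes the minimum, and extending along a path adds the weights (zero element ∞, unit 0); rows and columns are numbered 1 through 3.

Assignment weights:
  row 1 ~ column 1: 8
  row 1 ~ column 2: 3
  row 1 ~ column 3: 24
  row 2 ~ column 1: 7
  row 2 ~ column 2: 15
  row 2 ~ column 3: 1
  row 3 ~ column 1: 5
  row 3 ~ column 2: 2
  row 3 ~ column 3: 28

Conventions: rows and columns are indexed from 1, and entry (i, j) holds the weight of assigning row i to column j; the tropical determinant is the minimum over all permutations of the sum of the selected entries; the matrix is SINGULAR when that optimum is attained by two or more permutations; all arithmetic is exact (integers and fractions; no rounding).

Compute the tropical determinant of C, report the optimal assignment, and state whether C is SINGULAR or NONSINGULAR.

σ = (1, 2, 3): 8 + 15 + 28 = 51
σ = (1, 3, 2): 8 + 1 + 2 = 11
σ = (2, 1, 3): 3 + 7 + 28 = 38
σ = (2, 3, 1): 3 + 1 + 5 = 9
σ = (3, 1, 2): 24 + 7 + 2 = 33
σ = (3, 2, 1): 24 + 15 + 5 = 44
Optimal value attained by: σ = (2, 3, 1).
Answer: det⊕(C) = 9; verdict: NONSINGULAR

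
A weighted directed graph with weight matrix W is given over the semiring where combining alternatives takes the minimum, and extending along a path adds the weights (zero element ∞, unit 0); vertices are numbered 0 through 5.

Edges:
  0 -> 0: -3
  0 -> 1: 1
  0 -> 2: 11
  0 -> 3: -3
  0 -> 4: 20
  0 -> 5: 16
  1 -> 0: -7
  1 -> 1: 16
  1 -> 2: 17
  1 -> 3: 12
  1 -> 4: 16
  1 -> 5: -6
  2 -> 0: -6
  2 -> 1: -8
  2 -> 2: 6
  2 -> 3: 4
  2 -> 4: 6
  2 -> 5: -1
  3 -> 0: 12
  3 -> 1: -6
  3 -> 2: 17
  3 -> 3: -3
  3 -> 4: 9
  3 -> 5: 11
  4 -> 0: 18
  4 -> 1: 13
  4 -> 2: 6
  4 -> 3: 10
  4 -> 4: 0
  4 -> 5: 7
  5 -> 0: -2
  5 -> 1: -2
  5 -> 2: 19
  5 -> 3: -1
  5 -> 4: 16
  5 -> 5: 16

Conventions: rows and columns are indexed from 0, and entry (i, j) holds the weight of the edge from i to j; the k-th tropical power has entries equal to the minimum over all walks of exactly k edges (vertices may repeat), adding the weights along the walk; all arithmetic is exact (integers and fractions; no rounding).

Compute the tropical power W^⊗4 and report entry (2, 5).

W^⊗2:
  [-6, -9, 8, -6, 6, -5]
  [-10, -8, 4, -10, 10, 9]
  [-15, -5, 5, -9, 6, -14]
  [-13, -9, 11, -6, 6, -12]
  [0, -2, 6, 6, 0, 5]
  [-9, -7, 9, -5, 8, -8]
W^⊗3:
  [-16, -12, 5, -9, 3, -15]
  [-15, -16, 1, -13, -1, -14]
  [-18, -16, -4, -18, 0, -11]
  [-16, -14, -2, -16, 3, -15]
  [-9, -2, 6, -3, 0, -8]
  [-14, -11, 2, -12, 4, -13]
W^⊗4:
  [-19, -17, -5, -19, 0, -18]
  [-23, -19, -4, -18, -4, -22]
  [-23, -24, -7, -21, -9, -22]
  [-21, -22, -5, -19, -7, -20]
  [-12, -10, 2, -12, 0, -8]
  [-18, -18, -3, -17, -3, -17]
Key observation: the optimum is the walk 2->1->5->1->5, with weight (-8) + (-6) + (-2) + (-6) = -22.
Optimal value attained by: walk 2->1->5->1->5.
Answer: (W^⊗4)[2][5] = -22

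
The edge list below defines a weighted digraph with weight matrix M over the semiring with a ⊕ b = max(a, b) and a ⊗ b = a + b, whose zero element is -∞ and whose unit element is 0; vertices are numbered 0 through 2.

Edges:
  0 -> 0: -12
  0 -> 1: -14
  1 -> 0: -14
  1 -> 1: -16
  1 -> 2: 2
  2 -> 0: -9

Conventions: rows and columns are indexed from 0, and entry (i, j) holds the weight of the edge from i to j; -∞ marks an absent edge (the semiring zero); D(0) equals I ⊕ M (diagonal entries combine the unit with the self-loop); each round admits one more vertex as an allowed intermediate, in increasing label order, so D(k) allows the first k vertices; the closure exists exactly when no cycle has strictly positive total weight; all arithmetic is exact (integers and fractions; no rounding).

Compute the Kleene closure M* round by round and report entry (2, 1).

D(0):
  [0, -14, -∞]
  [-14, 0, 2]
  [-9, -∞, 0]
D(1):
  [0, -14, -∞]
  [-14, 0, 2]
  [-9, -23, 0]
D(2):
  [0, -14, -12]
  [-14, 0, 2]
  [-9, -23, 0]
D(3):
  [0, -14, -12]
  [-7, 0, 2]
  [-9, -23, 0]
Answer: M*[2][1] = -23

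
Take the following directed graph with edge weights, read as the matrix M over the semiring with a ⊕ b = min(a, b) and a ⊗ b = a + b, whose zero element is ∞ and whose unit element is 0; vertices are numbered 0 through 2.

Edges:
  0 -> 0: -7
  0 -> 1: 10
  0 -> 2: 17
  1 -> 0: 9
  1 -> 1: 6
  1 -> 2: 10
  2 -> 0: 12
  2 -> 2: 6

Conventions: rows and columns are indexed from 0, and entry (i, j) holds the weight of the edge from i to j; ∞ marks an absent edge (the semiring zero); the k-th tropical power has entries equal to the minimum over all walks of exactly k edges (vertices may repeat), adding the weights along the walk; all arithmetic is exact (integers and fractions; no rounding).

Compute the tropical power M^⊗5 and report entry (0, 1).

M^⊗2:
  [-14, 3, 10]
  [2, 12, 16]
  [5, 22, 12]
M^⊗3:
  [-21, -4, 3]
  [-5, 12, 19]
  [-2, 15, 18]
M^⊗4:
  [-28, -11, -4]
  [-12, 5, 12]
  [-9, 8, 15]
M^⊗5:
  [-35, -18, -11]
  [-19, -2, 5]
  [-16, 1, 8]
Key observation: the optimum is the walk 0->0->0->0->0->1, with weight (-7) + (-7) + (-7) + (-7) + 10 = -18.
Optimal value attained by: walk 0->0->0->0->0->1.
Answer: (M^⊗5)[0][1] = -18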